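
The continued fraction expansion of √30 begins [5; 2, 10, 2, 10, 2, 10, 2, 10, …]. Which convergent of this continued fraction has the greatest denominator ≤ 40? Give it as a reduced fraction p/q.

115/21

List convergents until the denominator exceeds the bound:
a_0 = 5: 5/1  (≤ bound)
a_1 = 2: 11/2  (≤ bound)
a_2 = 10: 115/21  (≤ bound)
a_3 = 2: 241/44  (> 40, stop)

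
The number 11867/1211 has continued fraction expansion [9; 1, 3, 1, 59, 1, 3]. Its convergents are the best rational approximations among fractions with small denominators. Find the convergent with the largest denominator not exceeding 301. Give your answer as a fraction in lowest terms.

2930/299

List convergents until the denominator exceeds the bound:
a_0 = 9: 9/1  (≤ bound)
a_1 = 1: 10/1  (≤ bound)
a_2 = 3: 39/4  (≤ bound)
a_3 = 1: 49/5  (≤ bound)
a_4 = 59: 2930/299  (≤ bound)
a_5 = 1: 2979/304  (> 301, stop)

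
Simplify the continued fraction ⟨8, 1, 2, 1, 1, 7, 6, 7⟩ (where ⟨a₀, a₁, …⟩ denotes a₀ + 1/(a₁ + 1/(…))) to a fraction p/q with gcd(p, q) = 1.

Start with 7.
6 + 1/(7/1) = 6 + 1/7 = 43/7
7 + 1/(43/7) = 7 + 7/43 = 308/43
1 + 1/(308/43) = 1 + 43/308 = 351/308
1 + 1/(351/308) = 1 + 308/351 = 659/351
2 + 1/(659/351) = 2 + 351/659 = 1669/659
1 + 1/(1669/659) = 1 + 659/1669 = 2328/1669
8 + 1/(2328/1669) = 8 + 1669/2328 = 20293/2328

20293/2328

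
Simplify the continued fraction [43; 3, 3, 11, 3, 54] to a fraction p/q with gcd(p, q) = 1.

820941/18959

Compute successive convergents:
a_0 = 43: 43/1
a_1 = 3: 130/3
a_2 = 3: 433/10
a_3 = 11: 4893/113
a_4 = 3: 15112/349
a_5 = 54: 820941/18959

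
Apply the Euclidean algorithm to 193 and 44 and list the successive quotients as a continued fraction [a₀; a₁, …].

[4; 2, 1, 1, 2, 3]

Run the Euclidean algorithm, recording each quotient:
193 ÷ 44 → quotient 4, remainder 17
44 ÷ 17 → quotient 2, remainder 10
17 ÷ 10 → quotient 1, remainder 7
10 ÷ 7 → quotient 1, remainder 3
7 ÷ 3 → quotient 2, remainder 1
3 ÷ 1 → quotient 3, remainder 0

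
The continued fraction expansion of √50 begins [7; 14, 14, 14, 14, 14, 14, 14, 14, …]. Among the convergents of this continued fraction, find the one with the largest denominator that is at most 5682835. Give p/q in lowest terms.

a_0 = 7: 7/1  (≤ bound)
a_1 = 14: 99/14  (≤ bound)
a_2 = 14: 1393/197  (≤ bound)
a_3 = 14: 19601/2772  (≤ bound)
a_4 = 14: 275807/39005  (≤ bound)
a_5 = 14: 3880899/548842  (≤ bound)
a_6 = 14: 54608393/7722793  (> 5682835, stop)

3880899/548842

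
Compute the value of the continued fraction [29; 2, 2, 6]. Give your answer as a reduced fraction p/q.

Start with 6.
2 + 1/(6/1) = 2 + 1/6 = 13/6
2 + 1/(13/6) = 2 + 6/13 = 32/13
29 + 1/(32/13) = 29 + 13/32 = 941/32

941/32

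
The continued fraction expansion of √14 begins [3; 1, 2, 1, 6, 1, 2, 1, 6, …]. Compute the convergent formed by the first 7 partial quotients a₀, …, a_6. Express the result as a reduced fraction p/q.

a_0 = 3: 3/1
a_1 = 1: 4/1
a_2 = 2: 11/3
a_3 = 1: 15/4
a_4 = 6: 101/27
a_5 = 1: 116/31
a_6 = 2: 333/89

333/89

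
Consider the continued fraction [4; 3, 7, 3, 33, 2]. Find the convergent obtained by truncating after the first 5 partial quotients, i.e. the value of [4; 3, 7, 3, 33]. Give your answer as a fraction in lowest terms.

Work from the innermost term outward:
Start with 33.
3 + 1/(33/1) = 3 + 1/33 = 100/33
7 + 1/(100/33) = 7 + 33/100 = 733/100
3 + 1/(733/100) = 3 + 100/733 = 2299/733
4 + 1/(2299/733) = 4 + 733/2299 = 9929/2299

9929/2299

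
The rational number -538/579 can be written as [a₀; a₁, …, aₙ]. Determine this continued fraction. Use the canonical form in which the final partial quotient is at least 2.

-538 ÷ 579 → quotient -1, remainder 41
579 ÷ 41 → quotient 14, remainder 5
41 ÷ 5 → quotient 8, remainder 1
5 ÷ 1 → quotient 5, remainder 0

[-1; 14, 8, 5]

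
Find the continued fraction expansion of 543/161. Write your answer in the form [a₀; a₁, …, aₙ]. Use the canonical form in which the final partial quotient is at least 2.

[3; 2, 1, 2, 6, 3]

⌊543/161⌋ = 3, remainder 60
⌊161/60⌋ = 2, remainder 41
⌊60/41⌋ = 1, remainder 19
⌊41/19⌋ = 2, remainder 3
⌊19/3⌋ = 6, remainder 1
⌊3/1⌋ = 3, remainder 0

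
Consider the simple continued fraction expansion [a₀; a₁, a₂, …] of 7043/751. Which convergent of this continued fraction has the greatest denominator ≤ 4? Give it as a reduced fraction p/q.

a_0 = 9: 9/1  (≤ bound)
a_1 = 2: 19/2  (≤ bound)
a_2 = 1: 28/3  (≤ bound)
a_3 = 1: 47/5  (> 4, stop)

28/3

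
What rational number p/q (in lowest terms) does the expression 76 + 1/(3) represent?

Work from the innermost term outward:
Start with 3.
76 + 1/(3/1) = 76 + 1/3 = 229/3

229/3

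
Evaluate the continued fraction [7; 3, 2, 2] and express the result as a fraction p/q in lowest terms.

Build up convergents one term at a time:
a_0 = 7: 7/1
a_1 = 3: 22/3
a_2 = 2: 51/7
a_3 = 2: 124/17

124/17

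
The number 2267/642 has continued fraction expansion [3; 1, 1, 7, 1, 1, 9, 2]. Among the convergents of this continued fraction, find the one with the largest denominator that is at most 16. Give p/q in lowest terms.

List convergents until the denominator exceeds the bound:
a_0 = 3: 3/1  (≤ bound)
a_1 = 1: 4/1  (≤ bound)
a_2 = 1: 7/2  (≤ bound)
a_3 = 7: 53/15  (≤ bound)
a_4 = 1: 60/17  (> 16, stop)

53/15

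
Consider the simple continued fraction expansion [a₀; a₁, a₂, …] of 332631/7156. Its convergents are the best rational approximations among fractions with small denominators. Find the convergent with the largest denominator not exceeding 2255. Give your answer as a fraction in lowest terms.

90595/1949

a_0 = 46: 46/1  (≤ bound)
a_1 = 2: 93/2  (≤ bound)
a_2 = 14: 1348/29  (≤ bound)
a_3 = 22: 29749/640  (≤ bound)
a_4 = 2: 60846/1309  (≤ bound)
a_5 = 1: 90595/1949  (≤ bound)
a_6 = 3: 332631/7156  (> 2255, stop)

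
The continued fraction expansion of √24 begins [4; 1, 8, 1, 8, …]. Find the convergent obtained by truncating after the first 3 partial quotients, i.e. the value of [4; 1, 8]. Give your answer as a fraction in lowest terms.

44/9

a_0 = 4: 4/1
a_1 = 1: 5/1
a_2 = 8: 44/9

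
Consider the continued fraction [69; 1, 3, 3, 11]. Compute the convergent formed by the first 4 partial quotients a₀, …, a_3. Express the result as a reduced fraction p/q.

Use the convergent recurrence hₖ = aₖ·hₖ₋₁ + hₖ₋₂ (and likewise for the denominators kₖ):
a_0 = 69: 69/1
a_1 = 1: 70/1
a_2 = 3: 279/4
a_3 = 3: 907/13

907/13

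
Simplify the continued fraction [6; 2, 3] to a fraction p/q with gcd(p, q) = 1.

45/7

Start with 3.
2 + 1/(3/1) = 2 + 1/3 = 7/3
6 + 1/(7/3) = 6 + 3/7 = 45/7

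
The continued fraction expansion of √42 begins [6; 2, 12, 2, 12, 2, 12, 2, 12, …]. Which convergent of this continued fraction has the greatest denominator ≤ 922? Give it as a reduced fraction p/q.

List convergents until the denominator exceeds the bound:
a_0 = 6: 6/1  (≤ bound)
a_1 = 2: 13/2  (≤ bound)
a_2 = 12: 162/25  (≤ bound)
a_3 = 2: 337/52  (≤ bound)
a_4 = 12: 4206/649  (≤ bound)
a_5 = 2: 8749/1350  (> 922, stop)

4206/649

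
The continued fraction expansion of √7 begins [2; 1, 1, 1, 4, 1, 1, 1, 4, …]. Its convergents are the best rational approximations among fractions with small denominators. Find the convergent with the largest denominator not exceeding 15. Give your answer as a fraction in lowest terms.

a_0 = 2: 2/1  (≤ bound)
a_1 = 1: 3/1  (≤ bound)
a_2 = 1: 5/2  (≤ bound)
a_3 = 1: 8/3  (≤ bound)
a_4 = 4: 37/14  (≤ bound)
a_5 = 1: 45/17  (> 15, stop)

37/14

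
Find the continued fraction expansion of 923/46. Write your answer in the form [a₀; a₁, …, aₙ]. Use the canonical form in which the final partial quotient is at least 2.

⌊923/46⌋ = 20, remainder 3
⌊46/3⌋ = 15, remainder 1
⌊3/1⌋ = 3, remainder 0

[20; 15, 3]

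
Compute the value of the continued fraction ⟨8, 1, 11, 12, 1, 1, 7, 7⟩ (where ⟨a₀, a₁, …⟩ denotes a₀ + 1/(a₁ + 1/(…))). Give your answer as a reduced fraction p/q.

Build up convergents one term at a time:
a_0 = 8: 8/1
a_1 = 1: 9/1
a_2 = 11: 107/12
a_3 = 12: 1293/145
a_4 = 1: 1400/157
a_5 = 1: 2693/302
a_6 = 7: 20251/2271
a_7 = 7: 144450/16199

144450/16199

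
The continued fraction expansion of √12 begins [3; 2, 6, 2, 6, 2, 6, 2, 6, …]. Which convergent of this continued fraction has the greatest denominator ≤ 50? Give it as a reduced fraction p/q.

97/28

a_0 = 3: 3/1  (≤ bound)
a_1 = 2: 7/2  (≤ bound)
a_2 = 6: 45/13  (≤ bound)
a_3 = 2: 97/28  (≤ bound)
a_4 = 6: 627/181  (> 50, stop)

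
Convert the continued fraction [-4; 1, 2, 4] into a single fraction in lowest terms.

a_0 = -4: -4/1
a_1 = 1: -3/1
a_2 = 2: -10/3
a_3 = 4: -43/13

-43/13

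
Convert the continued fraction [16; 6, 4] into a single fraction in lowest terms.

404/25

Use the convergent recurrence hₖ = aₖ·hₖ₋₁ + hₖ₋₂ (and likewise for the denominators kₖ):
a_0 = 16: 16/1
a_1 = 6: 97/6
a_2 = 4: 404/25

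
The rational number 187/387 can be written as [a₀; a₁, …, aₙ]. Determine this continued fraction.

[0; 2, 14, 2, 1, 1, 2]

187 = 0·387 + 187, so a_0 = 0
387 = 2·187 + 13, so a_1 = 2
187 = 14·13 + 5, so a_2 = 14
13 = 2·5 + 3, so a_3 = 2
5 = 1·3 + 2, so a_4 = 1
3 = 1·2 + 1, so a_5 = 1
2 = 2·1 + 0, so a_6 = 2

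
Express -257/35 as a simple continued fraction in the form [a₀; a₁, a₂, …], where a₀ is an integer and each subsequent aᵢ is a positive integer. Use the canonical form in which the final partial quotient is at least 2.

[-8; 1, 1, 1, 11]

Repeatedly divide and take the remainder:
⌊-257/35⌋ = -8, remainder 23
⌊35/23⌋ = 1, remainder 12
⌊23/12⌋ = 1, remainder 11
⌊12/11⌋ = 1, remainder 1
⌊11/1⌋ = 11, remainder 0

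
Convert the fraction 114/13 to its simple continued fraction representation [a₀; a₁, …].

114 = 8·13 + 10, so a_0 = 8
13 = 1·10 + 3, so a_1 = 1
10 = 3·3 + 1, so a_2 = 3
3 = 3·1 + 0, so a_3 = 3

[8; 1, 3, 3]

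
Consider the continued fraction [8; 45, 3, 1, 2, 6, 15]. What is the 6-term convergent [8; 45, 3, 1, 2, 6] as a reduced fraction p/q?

25422/3169

Compute successive convergents:
a_0 = 8: 8/1
a_1 = 45: 361/45
a_2 = 3: 1091/136
a_3 = 1: 1452/181
a_4 = 2: 3995/498
a_5 = 6: 25422/3169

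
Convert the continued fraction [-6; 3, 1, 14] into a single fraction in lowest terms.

Starting at the tail and folding back:
Start with 14.
1 + 1/(14/1) = 1 + 1/14 = 15/14
3 + 1/(15/14) = 3 + 14/15 = 59/15
-6 + 1/(59/15) = -6 + 15/59 = -339/59

-339/59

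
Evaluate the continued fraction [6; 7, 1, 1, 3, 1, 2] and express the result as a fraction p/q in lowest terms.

1159/189

Use the convergent recurrence hₖ = aₖ·hₖ₋₁ + hₖ₋₂ (and likewise for the denominators kₖ):
a_0 = 6: 6/1
a_1 = 7: 43/7
a_2 = 1: 49/8
a_3 = 1: 92/15
a_4 = 3: 325/53
a_5 = 1: 417/68
a_6 = 2: 1159/189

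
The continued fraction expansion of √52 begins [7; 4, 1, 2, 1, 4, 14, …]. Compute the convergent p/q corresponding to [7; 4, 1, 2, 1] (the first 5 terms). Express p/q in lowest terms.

Start with 1.
2 + 1/(1/1) = 2 + 1/1 = 3/1
1 + 1/(3/1) = 1 + 1/3 = 4/3
4 + 1/(4/3) = 4 + 3/4 = 19/4
7 + 1/(19/4) = 7 + 4/19 = 137/19

137/19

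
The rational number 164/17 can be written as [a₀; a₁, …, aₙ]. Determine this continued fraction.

[9; 1, 1, 1, 5]

Run the Euclidean algorithm, recording each quotient:
164 = 9·17 + 11, so a_0 = 9
17 = 1·11 + 6, so a_1 = 1
11 = 1·6 + 5, so a_2 = 1
6 = 1·5 + 1, so a_3 = 1
5 = 5·1 + 0, so a_4 = 5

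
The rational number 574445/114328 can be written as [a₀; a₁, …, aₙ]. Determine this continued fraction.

[5; 40, 1, 3, 6, 1, 47, 2]

574445 = 5·114328 + 2805, so a_0 = 5
114328 = 40·2805 + 2128, so a_1 = 40
2805 = 1·2128 + 677, so a_2 = 1
2128 = 3·677 + 97, so a_3 = 3
677 = 6·97 + 95, so a_4 = 6
97 = 1·95 + 2, so a_5 = 1
95 = 47·2 + 1, so a_6 = 47
2 = 2·1 + 0, so a_7 = 2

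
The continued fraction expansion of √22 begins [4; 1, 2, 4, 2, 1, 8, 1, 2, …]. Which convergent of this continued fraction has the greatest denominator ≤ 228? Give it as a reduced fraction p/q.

197/42

List convergents until the denominator exceeds the bound:
a_0 = 4: 4/1  (≤ bound)
a_1 = 1: 5/1  (≤ bound)
a_2 = 2: 14/3  (≤ bound)
a_3 = 4: 61/13  (≤ bound)
a_4 = 2: 136/29  (≤ bound)
a_5 = 1: 197/42  (≤ bound)
a_6 = 8: 1712/365  (> 228, stop)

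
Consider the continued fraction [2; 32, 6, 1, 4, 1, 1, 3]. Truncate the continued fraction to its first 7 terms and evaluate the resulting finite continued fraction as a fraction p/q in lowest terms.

a_0 = 2: 2/1
a_1 = 32: 65/32
a_2 = 6: 392/193
a_3 = 1: 457/225
a_4 = 4: 2220/1093
a_5 = 1: 2677/1318
a_6 = 1: 4897/2411

4897/2411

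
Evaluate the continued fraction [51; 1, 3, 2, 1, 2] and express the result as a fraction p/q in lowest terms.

a_0 = 51: 51/1
a_1 = 1: 52/1
a_2 = 3: 207/4
a_3 = 2: 466/9
a_4 = 1: 673/13
a_5 = 2: 1812/35

1812/35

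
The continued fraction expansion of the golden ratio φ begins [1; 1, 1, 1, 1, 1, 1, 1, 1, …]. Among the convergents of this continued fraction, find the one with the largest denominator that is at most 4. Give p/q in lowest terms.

a_0 = 1: 1/1  (≤ bound)
a_1 = 1: 2/1  (≤ bound)
a_2 = 1: 3/2  (≤ bound)
a_3 = 1: 5/3  (≤ bound)
a_4 = 1: 8/5  (> 4, stop)

5/3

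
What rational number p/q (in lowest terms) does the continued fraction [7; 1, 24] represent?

199/25

Start with 24.
1 + 1/(24/1) = 1 + 1/24 = 25/24
7 + 1/(25/24) = 7 + 24/25 = 199/25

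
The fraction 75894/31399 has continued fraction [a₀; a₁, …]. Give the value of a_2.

⌊75894/31399⌋ = 2, remainder 13096
⌊31399/13096⌋ = 2, remainder 5207
⌊13096/5207⌋ = 2, remainder 2682

2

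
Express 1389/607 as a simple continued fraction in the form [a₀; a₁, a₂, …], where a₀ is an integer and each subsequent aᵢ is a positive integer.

⌊1389/607⌋ = 2, remainder 175
⌊607/175⌋ = 3, remainder 82
⌊175/82⌋ = 2, remainder 11
⌊82/11⌋ = 7, remainder 5
⌊11/5⌋ = 2, remainder 1
⌊5/1⌋ = 5, remainder 0

[2; 3, 2, 7, 2, 5]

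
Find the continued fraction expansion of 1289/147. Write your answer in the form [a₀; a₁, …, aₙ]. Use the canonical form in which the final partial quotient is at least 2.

[8; 1, 3, 3, 11]

1289 = 8·147 + 113, so a_0 = 8
147 = 1·113 + 34, so a_1 = 1
113 = 3·34 + 11, so a_2 = 3
34 = 3·11 + 1, so a_3 = 3
11 = 11·1 + 0, so a_4 = 11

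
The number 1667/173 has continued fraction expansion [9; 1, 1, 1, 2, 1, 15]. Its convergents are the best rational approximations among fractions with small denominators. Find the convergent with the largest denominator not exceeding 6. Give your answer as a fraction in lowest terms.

29/3

a_0 = 9: 9/1  (≤ bound)
a_1 = 1: 10/1  (≤ bound)
a_2 = 1: 19/2  (≤ bound)
a_3 = 1: 29/3  (≤ bound)
a_4 = 2: 77/8  (> 6, stop)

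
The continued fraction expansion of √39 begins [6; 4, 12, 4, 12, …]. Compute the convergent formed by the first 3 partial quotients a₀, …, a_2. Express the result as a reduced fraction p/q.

306/49

Start with 12.
4 + 1/(12/1) = 4 + 1/12 = 49/12
6 + 1/(49/12) = 6 + 12/49 = 306/49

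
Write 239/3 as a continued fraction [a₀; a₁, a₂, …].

Repeatedly divide and take the remainder:
⌊239/3⌋ = 79, remainder 2
⌊3/2⌋ = 1, remainder 1
⌊2/1⌋ = 2, remainder 0

[79; 1, 2]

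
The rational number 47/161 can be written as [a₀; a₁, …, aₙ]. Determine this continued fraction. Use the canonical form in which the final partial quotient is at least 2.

[0; 3, 2, 2, 1, 6]

47 ÷ 161 → quotient 0, remainder 47
161 ÷ 47 → quotient 3, remainder 20
47 ÷ 20 → quotient 2, remainder 7
20 ÷ 7 → quotient 2, remainder 6
7 ÷ 6 → quotient 1, remainder 1
6 ÷ 1 → quotient 6, remainder 0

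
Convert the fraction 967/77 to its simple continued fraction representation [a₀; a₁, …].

[12; 1, 1, 3, 1, 3, 2]

967 ÷ 77 → quotient 12, remainder 43
77 ÷ 43 → quotient 1, remainder 34
43 ÷ 34 → quotient 1, remainder 9
34 ÷ 9 → quotient 3, remainder 7
9 ÷ 7 → quotient 1, remainder 2
7 ÷ 2 → quotient 3, remainder 1
2 ÷ 1 → quotient 2, remainder 0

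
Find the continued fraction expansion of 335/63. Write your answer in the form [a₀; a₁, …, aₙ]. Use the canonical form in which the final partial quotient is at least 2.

Run the Euclidean algorithm, recording each quotient:
335 ÷ 63 → quotient 5, remainder 20
63 ÷ 20 → quotient 3, remainder 3
20 ÷ 3 → quotient 6, remainder 2
3 ÷ 2 → quotient 1, remainder 1
2 ÷ 1 → quotient 2, remainder 0

[5; 3, 6, 1, 2]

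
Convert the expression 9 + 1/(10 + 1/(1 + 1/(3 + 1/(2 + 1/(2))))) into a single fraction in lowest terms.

a_0 = 9: 9/1
a_1 = 10: 91/10
a_2 = 1: 100/11
a_3 = 3: 391/43
a_4 = 2: 882/97
a_5 = 2: 2155/237

2155/237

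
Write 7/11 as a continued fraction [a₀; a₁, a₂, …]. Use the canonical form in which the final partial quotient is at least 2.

Apply division with remainder until the remainder is 0:
⌊7/11⌋ = 0, remainder 7
⌊11/7⌋ = 1, remainder 4
⌊7/4⌋ = 1, remainder 3
⌊4/3⌋ = 1, remainder 1
⌊3/1⌋ = 3, remainder 0

[0; 1, 1, 1, 3]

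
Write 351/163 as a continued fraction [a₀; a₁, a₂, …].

Repeatedly divide and take the remainder:
⌊351/163⌋ = 2, remainder 25
⌊163/25⌋ = 6, remainder 13
⌊25/13⌋ = 1, remainder 12
⌊13/12⌋ = 1, remainder 1
⌊12/1⌋ = 12, remainder 0

[2; 6, 1, 1, 12]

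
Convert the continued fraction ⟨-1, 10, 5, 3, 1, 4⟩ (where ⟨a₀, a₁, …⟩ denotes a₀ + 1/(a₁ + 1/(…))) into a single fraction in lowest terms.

Start with 4.
1 + 1/(4/1) = 1 + 1/4 = 5/4
3 + 1/(5/4) = 3 + 4/5 = 19/5
5 + 1/(19/5) = 5 + 5/19 = 100/19
10 + 1/(100/19) = 10 + 19/100 = 1019/100
-1 + 1/(1019/100) = -1 + 100/1019 = -919/1019

-919/1019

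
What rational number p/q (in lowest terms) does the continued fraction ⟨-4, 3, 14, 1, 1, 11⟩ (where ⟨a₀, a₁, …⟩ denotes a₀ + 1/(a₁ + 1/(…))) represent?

Use the convergent recurrence hₖ = aₖ·hₖ₋₁ + hₖ₋₂ (and likewise for the denominators kₖ):
a_0 = -4: -4/1
a_1 = 3: -11/3
a_2 = 14: -158/43
a_3 = 1: -169/46
a_4 = 1: -327/89
a_5 = 11: -3766/1025

-3766/1025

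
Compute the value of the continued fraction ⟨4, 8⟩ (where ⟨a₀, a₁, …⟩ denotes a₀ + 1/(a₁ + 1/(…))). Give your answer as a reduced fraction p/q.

a_0 = 4: 4/1
a_1 = 8: 33/8

33/8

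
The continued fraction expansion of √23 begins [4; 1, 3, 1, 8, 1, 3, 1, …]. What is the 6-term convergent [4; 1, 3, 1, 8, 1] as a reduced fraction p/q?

235/49

Starting at the tail and folding back:
Start with 1.
8 + 1/(1/1) = 8 + 1/1 = 9/1
1 + 1/(9/1) = 1 + 1/9 = 10/9
3 + 1/(10/9) = 3 + 9/10 = 39/10
1 + 1/(39/10) = 1 + 10/39 = 49/39
4 + 1/(49/39) = 4 + 39/49 = 235/49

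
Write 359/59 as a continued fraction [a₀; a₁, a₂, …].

[6; 11, 1, 4]

Run the Euclidean algorithm, recording each quotient:
359 = 6·59 + 5, so a_0 = 6
59 = 11·5 + 4, so a_1 = 11
5 = 1·4 + 1, so a_2 = 1
4 = 4·1 + 0, so a_3 = 4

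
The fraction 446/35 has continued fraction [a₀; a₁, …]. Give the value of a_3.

1

446 = 12·35 + 26, so a_0 = 12
35 = 1·26 + 9, so a_1 = 1
26 = 2·9 + 8, so a_2 = 2
9 = 1·8 + 1, so a_3 = 1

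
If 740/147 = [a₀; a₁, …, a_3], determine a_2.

2

⌊740/147⌋ = 5, remainder 5
⌊147/5⌋ = 29, remainder 2
⌊5/2⌋ = 2, remainder 1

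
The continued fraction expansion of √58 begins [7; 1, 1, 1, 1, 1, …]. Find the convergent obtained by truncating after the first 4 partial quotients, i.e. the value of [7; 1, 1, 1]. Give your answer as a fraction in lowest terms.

Work from the innermost term outward:
Start with 1.
1 + 1/(1/1) = 1 + 1/1 = 2/1
1 + 1/(2/1) = 1 + 1/2 = 3/2
7 + 1/(3/2) = 7 + 2/3 = 23/3

23/3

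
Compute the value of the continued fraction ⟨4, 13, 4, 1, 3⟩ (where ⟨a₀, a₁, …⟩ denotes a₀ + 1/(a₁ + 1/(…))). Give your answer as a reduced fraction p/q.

Start with 3.
1 + 1/(3/1) = 1 + 1/3 = 4/3
4 + 1/(4/3) = 4 + 3/4 = 19/4
13 + 1/(19/4) = 13 + 4/19 = 251/19
4 + 1/(251/19) = 4 + 19/251 = 1023/251

1023/251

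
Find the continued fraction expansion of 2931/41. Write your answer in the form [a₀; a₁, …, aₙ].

2931 = 71·41 + 20, so a_0 = 71
41 = 2·20 + 1, so a_1 = 2
20 = 20·1 + 0, so a_2 = 20

[71; 2, 20]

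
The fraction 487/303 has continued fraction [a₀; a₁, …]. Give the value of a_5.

4

487 ÷ 303 → quotient 1, remainder 184
303 ÷ 184 → quotient 1, remainder 119
184 ÷ 119 → quotient 1, remainder 65
119 ÷ 65 → quotient 1, remainder 54
65 ÷ 54 → quotient 1, remainder 11
54 ÷ 11 → quotient 4, remainder 10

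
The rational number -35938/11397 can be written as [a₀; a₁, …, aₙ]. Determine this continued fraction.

-35938 ÷ 11397 → quotient -4, remainder 9650
11397 ÷ 9650 → quotient 1, remainder 1747
9650 ÷ 1747 → quotient 5, remainder 915
1747 ÷ 915 → quotient 1, remainder 832
915 ÷ 832 → quotient 1, remainder 83
832 ÷ 83 → quotient 10, remainder 2
83 ÷ 2 → quotient 41, remainder 1
2 ÷ 1 → quotient 2, remainder 0

[-4; 1, 5, 1, 1, 10, 41, 2]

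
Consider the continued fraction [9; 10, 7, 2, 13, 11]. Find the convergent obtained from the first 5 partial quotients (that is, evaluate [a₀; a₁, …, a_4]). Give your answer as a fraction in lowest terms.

18625/2047

Start with 13.
2 + 1/(13/1) = 2 + 1/13 = 27/13
7 + 1/(27/13) = 7 + 13/27 = 202/27
10 + 1/(202/27) = 10 + 27/202 = 2047/202
9 + 1/(2047/202) = 9 + 202/2047 = 18625/2047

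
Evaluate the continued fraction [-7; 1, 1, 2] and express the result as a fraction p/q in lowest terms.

-32/5

Use the convergent recurrence hₖ = aₖ·hₖ₋₁ + hₖ₋₂ (and likewise for the denominators kₖ):
a_0 = -7: -7/1
a_1 = 1: -6/1
a_2 = 1: -13/2
a_3 = 2: -32/5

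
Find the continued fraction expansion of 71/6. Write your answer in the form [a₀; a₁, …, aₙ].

Apply division with remainder until the remainder is 0:
71 = 11·6 + 5, so a_0 = 11
6 = 1·5 + 1, so a_1 = 1
5 = 5·1 + 0, so a_2 = 5

[11; 1, 5]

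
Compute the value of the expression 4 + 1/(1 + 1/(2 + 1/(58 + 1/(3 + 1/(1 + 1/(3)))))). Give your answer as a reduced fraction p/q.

12311/2637

a_0 = 4: 4/1
a_1 = 1: 5/1
a_2 = 2: 14/3
a_3 = 58: 817/175
a_4 = 3: 2465/528
a_5 = 1: 3282/703
a_6 = 3: 12311/2637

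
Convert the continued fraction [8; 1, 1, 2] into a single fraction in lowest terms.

43/5

Compute successive convergents:
a_0 = 8: 8/1
a_1 = 1: 9/1
a_2 = 1: 17/2
a_3 = 2: 43/5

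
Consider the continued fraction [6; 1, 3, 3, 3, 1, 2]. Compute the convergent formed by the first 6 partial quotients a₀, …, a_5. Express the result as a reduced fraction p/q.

379/56

Compute successive convergents:
a_0 = 6: 6/1
a_1 = 1: 7/1
a_2 = 3: 27/4
a_3 = 3: 88/13
a_4 = 3: 291/43
a_5 = 1: 379/56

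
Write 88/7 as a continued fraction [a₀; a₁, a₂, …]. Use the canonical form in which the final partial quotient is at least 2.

[12; 1, 1, 3]

88 = 12·7 + 4, so a_0 = 12
7 = 1·4 + 3, so a_1 = 1
4 = 1·3 + 1, so a_2 = 1
3 = 3·1 + 0, so a_3 = 3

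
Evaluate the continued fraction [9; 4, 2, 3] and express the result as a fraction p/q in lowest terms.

Compute successive convergents:
a_0 = 9: 9/1
a_1 = 4: 37/4
a_2 = 2: 83/9
a_3 = 3: 286/31

286/31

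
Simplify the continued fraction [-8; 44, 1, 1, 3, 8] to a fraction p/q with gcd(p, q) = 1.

-20622/2585

a_0 = -8: -8/1
a_1 = 44: -351/44
a_2 = 1: -359/45
a_3 = 1: -710/89
a_4 = 3: -2489/312
a_5 = 8: -20622/2585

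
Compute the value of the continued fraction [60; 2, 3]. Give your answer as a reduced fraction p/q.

423/7

Collapse the nested fraction from the inside out:
Start with 3.
2 + 1/(3/1) = 2 + 1/3 = 7/3
60 + 1/(7/3) = 60 + 3/7 = 423/7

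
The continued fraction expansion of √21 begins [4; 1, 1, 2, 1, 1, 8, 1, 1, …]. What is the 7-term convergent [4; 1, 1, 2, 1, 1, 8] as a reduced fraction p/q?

Use the convergent recurrence hₖ = aₖ·hₖ₋₁ + hₖ₋₂ (and likewise for the denominators kₖ):
a_0 = 4: 4/1
a_1 = 1: 5/1
a_2 = 1: 9/2
a_3 = 2: 23/5
a_4 = 1: 32/7
a_5 = 1: 55/12
a_6 = 8: 472/103

472/103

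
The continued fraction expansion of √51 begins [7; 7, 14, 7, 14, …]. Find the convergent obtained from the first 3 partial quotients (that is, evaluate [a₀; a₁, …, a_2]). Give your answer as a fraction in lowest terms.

Use the convergent recurrence hₖ = aₖ·hₖ₋₁ + hₖ₋₂ (and likewise for the denominators kₖ):
a_0 = 7: 7/1
a_1 = 7: 50/7
a_2 = 14: 707/99

707/99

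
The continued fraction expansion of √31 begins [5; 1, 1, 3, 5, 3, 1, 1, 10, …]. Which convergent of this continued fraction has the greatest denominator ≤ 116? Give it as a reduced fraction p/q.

206/37

a_0 = 5: 5/1  (≤ bound)
a_1 = 1: 6/1  (≤ bound)
a_2 = 1: 11/2  (≤ bound)
a_3 = 3: 39/7  (≤ bound)
a_4 = 5: 206/37  (≤ bound)
a_5 = 3: 657/118  (> 116, stop)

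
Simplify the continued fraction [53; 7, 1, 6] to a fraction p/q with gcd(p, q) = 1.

Use the convergent recurrence hₖ = aₖ·hₖ₋₁ + hₖ₋₂ (and likewise for the denominators kₖ):
a_0 = 53: 53/1
a_1 = 7: 372/7
a_2 = 1: 425/8
a_3 = 6: 2922/55

2922/55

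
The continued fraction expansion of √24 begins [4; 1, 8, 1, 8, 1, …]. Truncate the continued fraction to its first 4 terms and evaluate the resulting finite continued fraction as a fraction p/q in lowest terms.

Work from the innermost term outward:
Start with 1.
8 + 1/(1/1) = 8 + 1/1 = 9/1
1 + 1/(9/1) = 1 + 1/9 = 10/9
4 + 1/(10/9) = 4 + 9/10 = 49/10

49/10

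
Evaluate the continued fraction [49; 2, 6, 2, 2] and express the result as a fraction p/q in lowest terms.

3413/69

a_0 = 49: 49/1
a_1 = 2: 99/2
a_2 = 6: 643/13
a_3 = 2: 1385/28
a_4 = 2: 3413/69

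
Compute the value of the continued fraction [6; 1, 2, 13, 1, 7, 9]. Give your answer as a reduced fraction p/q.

20771/3112

Work from the innermost term outward:
Start with 9.
7 + 1/(9/1) = 7 + 1/9 = 64/9
1 + 1/(64/9) = 1 + 9/64 = 73/64
13 + 1/(73/64) = 13 + 64/73 = 1013/73
2 + 1/(1013/73) = 2 + 73/1013 = 2099/1013
1 + 1/(2099/1013) = 1 + 1013/2099 = 3112/2099
6 + 1/(3112/2099) = 6 + 2099/3112 = 20771/3112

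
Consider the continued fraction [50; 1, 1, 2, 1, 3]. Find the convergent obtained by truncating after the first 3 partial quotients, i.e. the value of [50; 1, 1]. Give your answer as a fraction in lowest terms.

a_0 = 50: 50/1
a_1 = 1: 51/1
a_2 = 1: 101/2

101/2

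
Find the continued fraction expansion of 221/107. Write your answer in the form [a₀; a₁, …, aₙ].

221 ÷ 107 → quotient 2, remainder 7
107 ÷ 7 → quotient 15, remainder 2
7 ÷ 2 → quotient 3, remainder 1
2 ÷ 1 → quotient 2, remainder 0

[2; 15, 3, 2]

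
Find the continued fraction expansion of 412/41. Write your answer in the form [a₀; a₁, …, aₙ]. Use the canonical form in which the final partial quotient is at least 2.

Repeatedly divide and take the remainder:
⌊412/41⌋ = 10, remainder 2
⌊41/2⌋ = 20, remainder 1
⌊2/1⌋ = 2, remainder 0

[10; 20, 2]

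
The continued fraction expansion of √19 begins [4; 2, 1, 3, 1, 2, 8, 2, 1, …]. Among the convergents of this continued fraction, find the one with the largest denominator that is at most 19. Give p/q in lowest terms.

List convergents until the denominator exceeds the bound:
a_0 = 4: 4/1  (≤ bound)
a_1 = 2: 9/2  (≤ bound)
a_2 = 1: 13/3  (≤ bound)
a_3 = 3: 48/11  (≤ bound)
a_4 = 1: 61/14  (≤ bound)
a_5 = 2: 170/39  (> 19, stop)

61/14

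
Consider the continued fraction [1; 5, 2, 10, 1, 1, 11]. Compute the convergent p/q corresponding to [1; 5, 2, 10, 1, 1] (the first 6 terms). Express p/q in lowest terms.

Start with 1.
1 + 1/(1/1) = 1 + 1/1 = 2/1
10 + 1/(2/1) = 10 + 1/2 = 21/2
2 + 1/(21/2) = 2 + 2/21 = 44/21
5 + 1/(44/21) = 5 + 21/44 = 241/44
1 + 1/(241/44) = 1 + 44/241 = 285/241

285/241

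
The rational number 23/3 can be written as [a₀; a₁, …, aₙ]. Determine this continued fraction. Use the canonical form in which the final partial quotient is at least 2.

⌊23/3⌋ = 7, remainder 2
⌊3/2⌋ = 1, remainder 1
⌊2/1⌋ = 2, remainder 0

[7; 1, 2]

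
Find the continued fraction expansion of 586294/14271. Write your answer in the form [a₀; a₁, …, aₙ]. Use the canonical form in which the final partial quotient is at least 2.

586294 = 41·14271 + 1183, so a_0 = 41
14271 = 12·1183 + 75, so a_1 = 12
1183 = 15·75 + 58, so a_2 = 15
75 = 1·58 + 17, so a_3 = 1
58 = 3·17 + 7, so a_4 = 3
17 = 2·7 + 3, so a_5 = 2
7 = 2·3 + 1, so a_6 = 2
3 = 3·1 + 0, so a_7 = 3

[41; 12, 15, 1, 3, 2, 2, 3]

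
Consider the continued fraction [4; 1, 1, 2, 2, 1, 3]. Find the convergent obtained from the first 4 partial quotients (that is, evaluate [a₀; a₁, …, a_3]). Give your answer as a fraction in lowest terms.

Use the convergent recurrence hₖ = aₖ·hₖ₋₁ + hₖ₋₂ (and likewise for the denominators kₖ):
a_0 = 4: 4/1
a_1 = 1: 5/1
a_2 = 1: 9/2
a_3 = 2: 23/5

23/5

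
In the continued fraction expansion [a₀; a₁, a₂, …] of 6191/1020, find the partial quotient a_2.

2

6191 ÷ 1020 → quotient 6, remainder 71
1020 ÷ 71 → quotient 14, remainder 26
71 ÷ 26 → quotient 2, remainder 19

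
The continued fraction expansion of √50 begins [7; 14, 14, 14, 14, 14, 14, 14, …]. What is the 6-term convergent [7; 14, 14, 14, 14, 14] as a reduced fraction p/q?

3880899/548842

Starting at the tail and folding back:
Start with 14.
14 + 1/(14/1) = 14 + 1/14 = 197/14
14 + 1/(197/14) = 14 + 14/197 = 2772/197
14 + 1/(2772/197) = 14 + 197/2772 = 39005/2772
14 + 1/(39005/2772) = 14 + 2772/39005 = 548842/39005
7 + 1/(548842/39005) = 7 + 39005/548842 = 3880899/548842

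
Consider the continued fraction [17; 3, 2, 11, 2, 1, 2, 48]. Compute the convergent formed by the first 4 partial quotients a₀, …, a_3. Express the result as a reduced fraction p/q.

Work from the innermost term outward:
Start with 11.
2 + 1/(11/1) = 2 + 1/11 = 23/11
3 + 1/(23/11) = 3 + 11/23 = 80/23
17 + 1/(80/23) = 17 + 23/80 = 1383/80

1383/80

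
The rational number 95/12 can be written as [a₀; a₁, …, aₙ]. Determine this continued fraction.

95 ÷ 12 → quotient 7, remainder 11
12 ÷ 11 → quotient 1, remainder 1
11 ÷ 1 → quotient 11, remainder 0

[7; 1, 11]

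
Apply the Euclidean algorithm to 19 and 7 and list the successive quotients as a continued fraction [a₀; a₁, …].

19 = 2·7 + 5, so a_0 = 2
7 = 1·5 + 2, so a_1 = 1
5 = 2·2 + 1, so a_2 = 2
2 = 2·1 + 0, so a_3 = 2

[2; 1, 2, 2]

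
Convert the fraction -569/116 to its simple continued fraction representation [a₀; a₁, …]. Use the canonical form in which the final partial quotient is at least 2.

Run the Euclidean algorithm, recording each quotient:
⌊-569/116⌋ = -5, remainder 11
⌊116/11⌋ = 10, remainder 6
⌊11/6⌋ = 1, remainder 5
⌊6/5⌋ = 1, remainder 1
⌊5/1⌋ = 5, remainder 0

[-5; 10, 1, 1, 5]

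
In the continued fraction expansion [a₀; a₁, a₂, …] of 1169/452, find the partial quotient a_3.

Apply division with remainder until the remainder is 0:
1169 = 2·452 + 265, so a_0 = 2
452 = 1·265 + 187, so a_1 = 1
265 = 1·187 + 78, so a_2 = 1
187 = 2·78 + 31, so a_3 = 2

2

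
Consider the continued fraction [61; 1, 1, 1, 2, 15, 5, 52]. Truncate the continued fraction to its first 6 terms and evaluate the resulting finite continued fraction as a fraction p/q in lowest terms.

7580/123

Compute successive convergents:
a_0 = 61: 61/1
a_1 = 1: 62/1
a_2 = 1: 123/2
a_3 = 1: 185/3
a_4 = 2: 493/8
a_5 = 15: 7580/123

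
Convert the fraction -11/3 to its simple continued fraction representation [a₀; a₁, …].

[-4; 3]

⌊-11/3⌋ = -4, remainder 1
⌊3/1⌋ = 3, remainder 0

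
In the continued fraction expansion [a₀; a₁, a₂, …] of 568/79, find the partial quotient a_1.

5

568 = 7·79 + 15, so a_0 = 7
79 = 5·15 + 4, so a_1 = 5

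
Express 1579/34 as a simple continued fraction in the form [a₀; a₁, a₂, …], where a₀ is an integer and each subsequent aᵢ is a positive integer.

Repeatedly divide and take the remainder:
1579 ÷ 34 → quotient 46, remainder 15
34 ÷ 15 → quotient 2, remainder 4
15 ÷ 4 → quotient 3, remainder 3
4 ÷ 3 → quotient 1, remainder 1
3 ÷ 1 → quotient 3, remainder 0

[46; 2, 3, 1, 3]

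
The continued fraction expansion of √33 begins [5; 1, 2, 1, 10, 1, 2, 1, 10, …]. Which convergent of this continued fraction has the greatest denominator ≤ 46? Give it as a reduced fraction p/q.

List convergents until the denominator exceeds the bound:
a_0 = 5: 5/1  (≤ bound)
a_1 = 1: 6/1  (≤ bound)
a_2 = 2: 17/3  (≤ bound)
a_3 = 1: 23/4  (≤ bound)
a_4 = 10: 247/43  (≤ bound)
a_5 = 1: 270/47  (> 46, stop)

247/43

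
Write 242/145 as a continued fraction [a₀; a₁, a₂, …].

242 = 1·145 + 97, so a_0 = 1
145 = 1·97 + 48, so a_1 = 1
97 = 2·48 + 1, so a_2 = 2
48 = 48·1 + 0, so a_3 = 48

[1; 1, 2, 48]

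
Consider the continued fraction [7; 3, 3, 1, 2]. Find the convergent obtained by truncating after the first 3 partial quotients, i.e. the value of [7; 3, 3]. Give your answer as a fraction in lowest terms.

a_0 = 7: 7/1
a_1 = 3: 22/3
a_2 = 3: 73/10

73/10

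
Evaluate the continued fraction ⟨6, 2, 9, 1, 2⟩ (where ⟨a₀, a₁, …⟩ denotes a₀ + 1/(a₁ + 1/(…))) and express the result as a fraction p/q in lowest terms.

395/61

Start with 2.
1 + 1/(2/1) = 1 + 1/2 = 3/2
9 + 1/(3/2) = 9 + 2/3 = 29/3
2 + 1/(29/3) = 2 + 3/29 = 61/29
6 + 1/(61/29) = 6 + 29/61 = 395/61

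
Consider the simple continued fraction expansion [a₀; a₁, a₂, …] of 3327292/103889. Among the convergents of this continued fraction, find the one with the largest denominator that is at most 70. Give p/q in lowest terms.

1185/37

List convergents until the denominator exceeds the bound:
a_0 = 32: 32/1  (≤ bound)
a_1 = 36: 1153/36  (≤ bound)
a_2 = 1: 1185/37  (≤ bound)
a_3 = 1: 2338/73  (> 70, stop)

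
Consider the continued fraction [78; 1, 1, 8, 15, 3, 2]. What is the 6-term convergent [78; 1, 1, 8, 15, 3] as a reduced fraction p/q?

61881/788

Start with 3.
15 + 1/(3/1) = 15 + 1/3 = 46/3
8 + 1/(46/3) = 8 + 3/46 = 371/46
1 + 1/(371/46) = 1 + 46/371 = 417/371
1 + 1/(417/371) = 1 + 371/417 = 788/417
78 + 1/(788/417) = 78 + 417/788 = 61881/788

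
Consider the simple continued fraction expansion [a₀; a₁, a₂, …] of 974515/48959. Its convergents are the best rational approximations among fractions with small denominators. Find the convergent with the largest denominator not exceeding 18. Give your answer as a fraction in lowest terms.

199/10

a_0 = 19: 19/1  (≤ bound)
a_1 = 1: 20/1  (≤ bound)
a_2 = 9: 199/10  (≤ bound)
a_3 = 2: 418/21  (> 18, stop)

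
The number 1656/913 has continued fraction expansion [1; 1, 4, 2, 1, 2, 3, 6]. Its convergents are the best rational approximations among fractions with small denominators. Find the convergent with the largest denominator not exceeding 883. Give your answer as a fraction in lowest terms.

a_0 = 1: 1/1  (≤ bound)
a_1 = 1: 2/1  (≤ bound)
a_2 = 4: 9/5  (≤ bound)
a_3 = 2: 20/11  (≤ bound)
a_4 = 1: 29/16  (≤ bound)
a_5 = 2: 78/43  (≤ bound)
a_6 = 3: 263/145  (≤ bound)
a_7 = 6: 1656/913  (> 883, stop)

263/145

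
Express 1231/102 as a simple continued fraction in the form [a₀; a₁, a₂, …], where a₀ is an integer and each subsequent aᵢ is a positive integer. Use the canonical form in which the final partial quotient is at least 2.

1231 = 12·102 + 7, so a_0 = 12
102 = 14·7 + 4, so a_1 = 14
7 = 1·4 + 3, so a_2 = 1
4 = 1·3 + 1, so a_3 = 1
3 = 3·1 + 0, so a_4 = 3

[12; 14, 1, 1, 3]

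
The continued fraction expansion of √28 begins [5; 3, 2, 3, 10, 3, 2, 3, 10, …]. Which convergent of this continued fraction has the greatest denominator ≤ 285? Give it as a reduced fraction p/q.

a_0 = 5: 5/1  (≤ bound)
a_1 = 3: 16/3  (≤ bound)
a_2 = 2: 37/7  (≤ bound)
a_3 = 3: 127/24  (≤ bound)
a_4 = 10: 1307/247  (≤ bound)
a_5 = 3: 4048/765  (> 285, stop)

1307/247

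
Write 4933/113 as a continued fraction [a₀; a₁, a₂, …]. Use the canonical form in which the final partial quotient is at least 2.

Run the Euclidean algorithm, recording each quotient:
4933 = 43·113 + 74, so a_0 = 43
113 = 1·74 + 39, so a_1 = 1
74 = 1·39 + 35, so a_2 = 1
39 = 1·35 + 4, so a_3 = 1
35 = 8·4 + 3, so a_4 = 8
4 = 1·3 + 1, so a_5 = 1
3 = 3·1 + 0, so a_6 = 3

[43; 1, 1, 1, 8, 1, 3]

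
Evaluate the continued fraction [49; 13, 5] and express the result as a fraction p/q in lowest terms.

3239/66

Starting at the tail and folding back:
Start with 5.
13 + 1/(5/1) = 13 + 1/5 = 66/5
49 + 1/(66/5) = 49 + 5/66 = 3239/66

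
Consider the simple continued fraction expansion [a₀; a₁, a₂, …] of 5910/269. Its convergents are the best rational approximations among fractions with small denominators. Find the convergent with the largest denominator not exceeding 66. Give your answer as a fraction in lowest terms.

747/34

List convergents until the denominator exceeds the bound:
a_0 = 21: 21/1  (≤ bound)
a_1 = 1: 22/1  (≤ bound)
a_2 = 32: 725/33  (≤ bound)
a_3 = 1: 747/34  (≤ bound)
a_4 = 1: 1472/67  (> 66, stop)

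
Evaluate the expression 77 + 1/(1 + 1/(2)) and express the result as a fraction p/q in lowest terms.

233/3

Work from the innermost term outward:
Start with 2.
1 + 1/(2/1) = 1 + 1/2 = 3/2
77 + 1/(3/2) = 77 + 2/3 = 233/3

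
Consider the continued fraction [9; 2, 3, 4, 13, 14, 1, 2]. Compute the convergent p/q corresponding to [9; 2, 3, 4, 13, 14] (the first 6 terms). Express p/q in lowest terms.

52713/5588

a_0 = 9: 9/1
a_1 = 2: 19/2
a_2 = 3: 66/7
a_3 = 4: 283/30
a_4 = 13: 3745/397
a_5 = 14: 52713/5588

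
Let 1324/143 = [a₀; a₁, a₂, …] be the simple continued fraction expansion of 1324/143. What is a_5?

2

Run the Euclidean algorithm, recording each quotient:
1324 = 9·143 + 37, so a_0 = 9
143 = 3·37 + 32, so a_1 = 3
37 = 1·32 + 5, so a_2 = 1
32 = 6·5 + 2, so a_3 = 6
5 = 2·2 + 1, so a_4 = 2
2 = 2·1 + 0, so a_5 = 2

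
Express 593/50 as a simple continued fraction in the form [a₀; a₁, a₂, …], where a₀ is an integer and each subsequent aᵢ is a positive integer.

593 ÷ 50 → quotient 11, remainder 43
50 ÷ 43 → quotient 1, remainder 7
43 ÷ 7 → quotient 6, remainder 1
7 ÷ 1 → quotient 7, remainder 0

[11; 1, 6, 7]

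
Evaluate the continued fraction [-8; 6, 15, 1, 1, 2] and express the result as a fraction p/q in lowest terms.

-3706/473

Build up convergents one term at a time:
a_0 = -8: -8/1
a_1 = 6: -47/6
a_2 = 15: -713/91
a_3 = 1: -760/97
a_4 = 1: -1473/188
a_5 = 2: -3706/473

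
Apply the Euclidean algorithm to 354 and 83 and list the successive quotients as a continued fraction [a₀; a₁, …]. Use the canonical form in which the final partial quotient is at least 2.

[4; 3, 1, 3, 2, 2]

Apply division with remainder until the remainder is 0:
354 = 4·83 + 22, so a_0 = 4
83 = 3·22 + 17, so a_1 = 3
22 = 1·17 + 5, so a_2 = 1
17 = 3·5 + 2, so a_3 = 3
5 = 2·2 + 1, so a_4 = 2
2 = 2·1 + 0, so a_5 = 2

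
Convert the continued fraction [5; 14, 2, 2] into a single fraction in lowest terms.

365/72

Collapse the nested fraction from the inside out:
Start with 2.
2 + 1/(2/1) = 2 + 1/2 = 5/2
14 + 1/(5/2) = 14 + 2/5 = 72/5
5 + 1/(72/5) = 5 + 5/72 = 365/72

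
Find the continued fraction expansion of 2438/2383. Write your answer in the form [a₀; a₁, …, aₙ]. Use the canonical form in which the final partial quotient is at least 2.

2438 ÷ 2383 → quotient 1, remainder 55
2383 ÷ 55 → quotient 43, remainder 18
55 ÷ 18 → quotient 3, remainder 1
18 ÷ 1 → quotient 18, remainder 0

[1; 43, 3, 18]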